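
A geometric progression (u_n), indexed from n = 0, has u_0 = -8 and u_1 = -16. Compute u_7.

-1024

Common ratio r = 2.
u_n = (-8)·2^(n-0).
u_7 = (-8)·2^7 = -1024.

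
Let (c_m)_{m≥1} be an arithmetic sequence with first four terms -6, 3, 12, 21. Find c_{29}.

Common difference d = 9.
c_m = -6 + (m - 1)·9.
c_{29} = -6 + 28·9 = 246.

246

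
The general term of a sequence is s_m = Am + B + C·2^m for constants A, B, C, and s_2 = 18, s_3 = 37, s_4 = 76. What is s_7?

633

Write the equations: 2A + B + 4C = 18; 3A + B + 8C = 37; 4A + B + 16C = 76.
Subtracting the first from the second: A + 4C = 19.
Subtracting the second from the third: A + 8C = 39.
Solving: C = 5, A = -1, then B = 0.
Therefore s_7 = -7 + 0 + 5·128 = 633.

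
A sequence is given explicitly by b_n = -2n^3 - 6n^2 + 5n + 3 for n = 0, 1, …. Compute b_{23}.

-27390

b_{23} = -2·23^3 - 6·23^2 + 5·23 + 3 = -27390.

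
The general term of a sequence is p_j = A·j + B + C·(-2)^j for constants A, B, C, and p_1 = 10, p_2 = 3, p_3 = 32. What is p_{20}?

Write the equations: A + B - 2C = 10; 2A + B + 4C = 3; 3A + B - 8C = 32.
Subtracting the first from the second: A + 6C = -7.
Subtracting the second from the third: A - 12C = 29.
Solving: C = -2, A = 5, then B = 1.
Hence p_{20} = 5·20 + 1 + (-2)·1048576 = -2097051.

-2097051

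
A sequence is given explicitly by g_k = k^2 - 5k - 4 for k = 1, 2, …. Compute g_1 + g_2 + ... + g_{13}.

Over k = 1..13: Σk = 91, Σk² = 819.
Total = (1)·819 + (-5)·91 + (-4)·13 = 312.

312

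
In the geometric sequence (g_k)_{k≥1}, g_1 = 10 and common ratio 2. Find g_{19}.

2621440

g_k = 10·2^(k-1).
g_{19} = 10·2^18 = 2621440.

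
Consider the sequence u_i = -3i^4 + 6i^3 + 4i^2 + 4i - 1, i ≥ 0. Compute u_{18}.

-278569

u_{18} = -3·18^4 + 6·18^3 + 4·18^2 + 4·18 - 1 = -278569.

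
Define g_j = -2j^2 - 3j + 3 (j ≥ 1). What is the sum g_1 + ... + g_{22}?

-8283

Over j = 1..22: Σj = 253, Σj² = 3795.
Total = (-2)·3795 + (-3)·253 + (3)·22 = -8283.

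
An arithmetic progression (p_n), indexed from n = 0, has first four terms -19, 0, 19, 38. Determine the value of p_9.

152

Common difference d = 19.
p_n = -19 + (n - 0)·19.
p_9 = -19 + 9·19 = 152.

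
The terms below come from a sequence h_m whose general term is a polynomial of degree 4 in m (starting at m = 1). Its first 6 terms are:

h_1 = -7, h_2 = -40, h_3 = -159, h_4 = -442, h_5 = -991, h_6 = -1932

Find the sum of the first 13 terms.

1st diffs: -33, -119, -283, -549, -941.
2nd diffs: -86, -164, -266, -392.
3rd diffs: -78, -102, -126.
4th diffs: -24, -24 (constant).
Newton forward-difference form: h_m = -7 + (-33)·C(m-1,1) + (-86)·C(m-1,2) + (-78)·C(m-1,3) + (-24)·C(m-1,4).
Continuing: …, -3415, -5614, -8727, -12976, …, h_{13} = -35119.
Summing m = 1..13 (13 terms) gives -113919.

-113919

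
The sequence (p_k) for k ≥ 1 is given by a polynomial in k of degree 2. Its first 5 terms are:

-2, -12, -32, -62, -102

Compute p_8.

-282

1st diffs: -10, -20, -30, -40.
2nd diffs: -10, -10, -10 (constant).
Newton forward-difference form: p_k = -2 + (-10)·C(k-1,1) + (-10)·C(k-1,2).
At k = 8: k-1 = 7, so p_8 = -2 - 70 - 210 = -282.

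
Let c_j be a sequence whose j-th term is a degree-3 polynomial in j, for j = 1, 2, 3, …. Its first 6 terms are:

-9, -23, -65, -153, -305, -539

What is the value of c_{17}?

-13673

1st diffs: -14, -42, -88, -152, -234.
2nd diffs: -28, -46, -64, -82.
3rd diffs: -18, -18, -18 (constant).
So c_j = -3j^3 + 4j^2 - 5j - 5.
Evaluating at j = 17 gives c_{17} = -13673.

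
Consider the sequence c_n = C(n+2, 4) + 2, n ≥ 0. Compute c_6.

72

C(8, 4) = 70, so c_6 = 72.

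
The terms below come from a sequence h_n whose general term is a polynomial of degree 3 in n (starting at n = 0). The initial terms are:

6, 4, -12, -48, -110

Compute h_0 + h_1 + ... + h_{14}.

-14680

1st diffs: -2, -16, -36, -62.
2nd diffs: -14, -20, -26.
3rd diffs: -6, -6 (constant).
Newton forward-difference form: h_n = 6 + (-2)·C(n,1) + (-14)·C(n,2) + (-6)·C(n,3).
Continuing: …, -204, -336, -512, -738, …, h_{14} = -3480.
Summing n = 0..14 (15 terms) gives -14680.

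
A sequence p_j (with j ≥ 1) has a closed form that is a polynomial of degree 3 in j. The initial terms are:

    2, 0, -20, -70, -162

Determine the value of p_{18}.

-10640

1st diffs: -2, -20, -50, -92.
2nd diffs: -18, -30, -42.
3rd diffs: -12, -12 (constant).
So p_j = -2j^3 + 3j^2 + 3j - 2.
Evaluating at j = 18 gives p_{18} = -10640.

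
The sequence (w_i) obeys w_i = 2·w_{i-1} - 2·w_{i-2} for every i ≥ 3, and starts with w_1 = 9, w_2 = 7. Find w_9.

144

Compute successive terms:
w_3 = -4;  w_4 = -22;  w_5 = -36;  w_6 = -28;  w_7 = 16;  w_8 = 88;  w_9 = 144.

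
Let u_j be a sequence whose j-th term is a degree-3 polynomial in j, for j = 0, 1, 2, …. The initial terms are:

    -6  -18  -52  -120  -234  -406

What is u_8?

-1390

1st diffs: -12, -34, -68, -114, -172.
2nd diffs: -22, -34, -46, -58.
3rd diffs: -12, -12, -12 (constant).
Newton forward-difference form: u_j = -6 + (-12)·C(j,1) + (-22)·C(j,2) + (-12)·C(j,3).
At j = 8: j = 8, so u_8 = -6 - 96 - 616 - 672 = -1390.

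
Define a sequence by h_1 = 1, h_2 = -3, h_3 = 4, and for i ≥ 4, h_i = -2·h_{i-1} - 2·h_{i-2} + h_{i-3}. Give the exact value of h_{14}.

Iterate the recurrence:
h_4 = -1, h_5 = -9, h_6 = 24, …, h_{11} = 239, h_{12} = -16, h_{13} = -639, h_{14} = 1549.

1549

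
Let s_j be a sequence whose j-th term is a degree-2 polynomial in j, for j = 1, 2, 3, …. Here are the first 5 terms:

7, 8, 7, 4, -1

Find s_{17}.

-217

1st diffs: 1, -1, -3, -5.
2nd diffs: -2, -2, -2 (constant).
Newton forward-difference form: s_j = 7 + 1·C(j-1,1) + (-2)·C(j-1,2).
At j = 17: j-1 = 16, so s_{17} = 7 + 16 - 240 = -217.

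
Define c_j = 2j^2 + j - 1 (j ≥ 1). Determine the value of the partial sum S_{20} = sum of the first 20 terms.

Over j = 1..20: Σj = 210, Σj² = 2870.
Total = (2)·2870 + (1)·210 + (-1)·20 = 5930.

5930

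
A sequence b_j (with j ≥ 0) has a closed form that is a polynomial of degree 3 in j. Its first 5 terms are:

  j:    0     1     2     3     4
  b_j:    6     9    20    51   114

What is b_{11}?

1st diffs: 3, 11, 31, 63.
2nd diffs: 8, 20, 32.
3rd diffs: 12, 12 (constant).
So b_j = 2j^3 - 2j^2 + 3j + 6.
Evaluating at j = 11 gives b_{11} = 2459.

2459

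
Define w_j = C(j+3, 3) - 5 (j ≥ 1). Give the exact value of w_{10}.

C(13, 3) = 286, so w_{10} = 281.

281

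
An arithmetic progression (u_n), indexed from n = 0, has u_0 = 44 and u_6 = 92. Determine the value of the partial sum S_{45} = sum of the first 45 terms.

Common difference d = (92 - 44) / (6 - 0) = 8.
u_n = 44 + (n - 0)·8.
u_{44} = 396; S = 45·(44 + 396)/2 = 9900.

9900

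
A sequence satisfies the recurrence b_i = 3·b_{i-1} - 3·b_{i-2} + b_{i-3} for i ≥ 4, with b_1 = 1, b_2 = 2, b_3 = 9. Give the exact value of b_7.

b_4 = 22;  b_5 = 41;  b_6 = 66;  b_7 = 97.

97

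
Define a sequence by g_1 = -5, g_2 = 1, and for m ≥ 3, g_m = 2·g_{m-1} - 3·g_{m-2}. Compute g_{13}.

-4405

Applying the relation repeatedly:
g_3 = 17, g_4 = 31, g_5 = 11, …, g_{10} = 913, g_{11} = 1073, g_{12} = -593, g_{13} = -4405.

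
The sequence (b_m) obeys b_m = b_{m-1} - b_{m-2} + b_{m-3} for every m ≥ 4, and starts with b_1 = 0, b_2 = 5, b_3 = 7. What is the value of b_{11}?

Iterate the recurrence:
b_4 = 2;  b_5 = 0;  b_6 = 5;  b_7 = 7;  b_8 = 2;  b_9 = 0;  b_{10} = 5;  b_{11} = 7.

7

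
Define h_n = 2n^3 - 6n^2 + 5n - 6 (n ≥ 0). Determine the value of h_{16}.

h_{16} = 2·16^3 - 6·16^2 + 5·16 - 6 = 6730.

6730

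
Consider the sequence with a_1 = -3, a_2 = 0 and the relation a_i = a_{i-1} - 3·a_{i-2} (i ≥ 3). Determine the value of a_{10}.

-315

Compute successive terms:
a_3 = 9, a_4 = 9, a_5 = -18, a_6 = -45, a_7 = 9, a_8 = 144, a_9 = 117, a_{10} = -315.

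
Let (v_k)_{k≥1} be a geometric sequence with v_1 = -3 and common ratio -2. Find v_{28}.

v_k = (-3)·(-2)^(k-1).
v_{28} = (-3)·(-2)^27 = 402653184.

402653184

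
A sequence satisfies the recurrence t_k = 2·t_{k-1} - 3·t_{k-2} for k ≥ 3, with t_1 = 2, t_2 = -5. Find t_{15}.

Applying the relation repeatedly:
t_3 = -16  t_4 = -17  t_5 = 14  …  t_{12} = 1447  t_{13} = 3878  t_{14} = 3415  t_{15} = -4804.

-4804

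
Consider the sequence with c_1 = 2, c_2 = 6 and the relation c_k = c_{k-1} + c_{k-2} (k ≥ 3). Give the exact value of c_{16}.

Iterate the recurrence:
c_3 = 8  c_4 = 14  c_5 = 22  …  c_{13} = 1042  c_{14} = 1686  c_{15} = 2728  c_{16} = 4414.

4414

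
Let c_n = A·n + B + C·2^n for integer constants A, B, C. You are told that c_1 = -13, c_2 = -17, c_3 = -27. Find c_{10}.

-3061

The three given values yield: A + B + 2C = -13; 2A + B + 4C = -17; 3A + B + 8C = -27.
Subtracting the first from the second: A + 2C = -4.
Subtracting the second from the third: A + 4C = -10.
Solving: C = -3, A = 2, then B = -9.
Therefore c_{10} = 20 + (-9) + (-3)·1024 = -3061.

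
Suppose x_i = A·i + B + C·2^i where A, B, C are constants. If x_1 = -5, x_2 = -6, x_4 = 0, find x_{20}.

1048512

The three given values yield: A + B + 2C = -5; 2A + B + 4C = -6; 4A + B + 16C = 0.
Subtracting the first from the second: A + 2C = -1.
Subtracting the second from the third: 2A + 12C = 6.
Solving: C = 1, A = -3, then B = -4.
So x_i = -3·i + (-4) + 1·2^i; at i=20 this is 1048512.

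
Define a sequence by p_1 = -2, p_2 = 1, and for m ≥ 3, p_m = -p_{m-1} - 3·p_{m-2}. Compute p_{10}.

136

Applying the relation repeatedly:
p_3 = 5, p_4 = -8, p_5 = -7, p_6 = 31, p_7 = -10, p_8 = -83, p_9 = 113, p_{10} = 136.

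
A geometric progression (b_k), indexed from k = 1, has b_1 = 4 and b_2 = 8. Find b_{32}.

8589934592

Common ratio r = 2.
b_k = 4·2^(k-1).
b_{32} = 4·2^31 = 8589934592.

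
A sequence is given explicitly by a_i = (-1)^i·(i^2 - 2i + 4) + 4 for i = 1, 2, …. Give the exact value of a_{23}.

-483

(-1)^23 = -1; i^2 - 2i + 4 at i=23 is 487; so a_{23} = -483.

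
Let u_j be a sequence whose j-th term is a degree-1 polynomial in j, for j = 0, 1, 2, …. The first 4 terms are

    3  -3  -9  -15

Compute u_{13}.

-75

1st diffs: -6, -6, -6 (constant).
So u_j = -6j + 3.
Evaluating at j = 13 gives u_{13} = -75.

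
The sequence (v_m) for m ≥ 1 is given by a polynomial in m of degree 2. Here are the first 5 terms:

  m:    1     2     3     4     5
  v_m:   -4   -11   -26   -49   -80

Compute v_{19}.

1st diffs: -7, -15, -23, -31.
2nd diffs: -8, -8, -8 (constant).
So v_m = -4m^2 + 5m - 5.
Evaluating at m = 19 gives v_{19} = -1354.

-1354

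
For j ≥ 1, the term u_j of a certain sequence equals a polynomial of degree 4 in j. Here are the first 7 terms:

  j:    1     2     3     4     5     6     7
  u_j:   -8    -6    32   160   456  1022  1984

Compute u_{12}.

18824

1st diffs: 2, 38, 128, 296, 566, 962.
2nd diffs: 36, 90, 168, 270, 396.
3rd diffs: 54, 78, 102, 126.
4th diffs: 24, 24, 24 (constant).
Newton forward-difference form: u_j = -8 + 2·C(j-1,1) + 36·C(j-1,2) + 54·C(j-1,3) + 24·C(j-1,4).
At j = 12: j-1 = 11, so u_{12} = -8 + 22 + 1980 + 8910 + 7920 = 18824.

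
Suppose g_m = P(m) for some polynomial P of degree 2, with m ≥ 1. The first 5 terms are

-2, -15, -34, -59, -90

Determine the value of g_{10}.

1st diffs: -13, -19, -25, -31.
2nd diffs: -6, -6, -6 (constant).
So g_m = -3m^2 - 4m + 5.
Evaluating at m = 10 gives g_{10} = -335.

-335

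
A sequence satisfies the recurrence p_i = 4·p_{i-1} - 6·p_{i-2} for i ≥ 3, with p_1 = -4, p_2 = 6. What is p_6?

408

Iterate the recurrence:
p_3 = 48;  p_4 = 156;  p_5 = 336;  p_6 = 408.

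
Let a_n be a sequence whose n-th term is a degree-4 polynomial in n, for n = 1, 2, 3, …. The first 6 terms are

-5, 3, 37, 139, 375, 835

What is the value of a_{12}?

1st diffs: 8, 34, 102, 236, 460.
2nd diffs: 26, 68, 134, 224.
3rd diffs: 42, 66, 90.
4th diffs: 24, 24 (constant).
So a_n = n^4 - 3n^3 + 6n^2 - 4n - 5.
Evaluating at n = 12 gives a_{12} = 16363.

16363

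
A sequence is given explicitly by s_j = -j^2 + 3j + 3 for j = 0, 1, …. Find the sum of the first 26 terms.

Over j = 0..25: Σj = 325, Σj² = 5525.
Total = (-1)·5525 + (3)·325 + (3)·26 = -4472.

-4472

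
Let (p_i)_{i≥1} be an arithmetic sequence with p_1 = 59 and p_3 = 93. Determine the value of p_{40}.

722

Common difference d = (93 - 59) / (3 - 1) = 17.
p_i = 59 + (i - 1)·17.
p_{40} = 59 + 39·17 = 722.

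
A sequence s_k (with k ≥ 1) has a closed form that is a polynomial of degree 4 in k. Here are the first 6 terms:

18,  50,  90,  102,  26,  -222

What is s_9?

1st diffs: 32, 40, 12, -76, -248.
2nd diffs: 8, -28, -88, -172.
3rd diffs: -36, -60, -84.
4th diffs: -24, -24 (constant).
So s_k = -k^4 + 4k^3 + 5k^2 + 4k + 6.
Evaluating at k = 9 gives s_9 = -3198.

-3198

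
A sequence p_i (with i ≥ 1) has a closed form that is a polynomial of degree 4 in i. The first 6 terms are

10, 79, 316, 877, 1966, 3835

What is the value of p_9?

1st diffs: 69, 237, 561, 1089, 1869.
2nd diffs: 168, 324, 528, 780.
3rd diffs: 156, 204, 252.
4th diffs: 48, 48 (constant).
Newton forward-difference form: p_i = 10 + 69·C(i-1,1) + 168·C(i-1,2) + 156·C(i-1,3) + 48·C(i-1,4).
At i = 9: i-1 = 8, so p_9 = 10 + 552 + 4704 + 8736 + 3360 = 17362.

17362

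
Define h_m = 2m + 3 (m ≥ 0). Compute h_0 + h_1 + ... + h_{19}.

Over m = 0..19: Σm = 190.
Total = (2)·190 + (3)·20 = 440.

440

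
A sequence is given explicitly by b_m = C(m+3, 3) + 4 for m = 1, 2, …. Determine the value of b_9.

C(12, 3) = 220, so b_9 = 224.

224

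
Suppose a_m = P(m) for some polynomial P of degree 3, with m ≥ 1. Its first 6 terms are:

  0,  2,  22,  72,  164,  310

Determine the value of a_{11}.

1st diffs: 2, 20, 50, 92, 146.
2nd diffs: 18, 30, 42, 54.
3rd diffs: 12, 12, 12 (constant).
Newton forward-difference form: a_m = 2·C(m-1,1) + 18·C(m-1,2) + 12·C(m-1,3).
At m = 11: m-1 = 10, so a_{11} = 20 + 810 + 1440 = 2270.

2270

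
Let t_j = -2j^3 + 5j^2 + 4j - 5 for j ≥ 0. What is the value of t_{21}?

-16238

t_{21} = -2·21^3 + 5·21^2 + 4·21 - 5 = -16238.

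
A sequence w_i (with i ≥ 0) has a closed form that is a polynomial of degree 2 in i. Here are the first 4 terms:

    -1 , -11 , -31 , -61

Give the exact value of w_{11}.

1st diffs: -10, -20, -30.
2nd diffs: -10, -10 (constant).
So w_i = -5i^2 - 5i - 1.
Evaluating at i = 11 gives w_{11} = -661.

-661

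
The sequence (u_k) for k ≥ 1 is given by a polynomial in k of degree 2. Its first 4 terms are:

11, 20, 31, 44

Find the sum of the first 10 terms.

1st diffs: 9, 11, 13.
2nd diffs: 2, 2 (constant).
Newton forward-difference form: u_k = 11 + 9·C(k-1,1) + 2·C(k-1,2).
Continuing: …, 59, 76, 95, 116, …, u_{10} = 164.
Summing k = 1..10 (10 terms) gives 755.

755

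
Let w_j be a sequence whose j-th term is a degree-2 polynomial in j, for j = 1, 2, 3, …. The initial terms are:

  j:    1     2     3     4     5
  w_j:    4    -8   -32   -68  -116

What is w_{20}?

-2276

1st diffs: -12, -24, -36, -48.
2nd diffs: -12, -12, -12 (constant).
So w_j = -6j^2 + 6j + 4.
Evaluating at j = 20 gives w_{20} = -2276.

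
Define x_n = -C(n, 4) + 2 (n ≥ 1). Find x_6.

C(6, 4) = 15, so x_6 = -13.

-13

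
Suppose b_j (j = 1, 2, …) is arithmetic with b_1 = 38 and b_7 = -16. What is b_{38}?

-295

Common difference d = (-16 - 38) / (7 - 1) = -9.
b_j = 38 + (j - 1)·(-9).
b_{38} = 38 + 37·(-9) = -295.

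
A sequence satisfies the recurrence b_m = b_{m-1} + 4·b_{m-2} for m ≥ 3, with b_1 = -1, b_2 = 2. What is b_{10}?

566

Iterate the recurrence:
b_3 = -2; b_4 = 6; b_5 = -2; b_6 = 22; b_7 = 14; b_8 = 102; b_9 = 158; b_{10} = 566.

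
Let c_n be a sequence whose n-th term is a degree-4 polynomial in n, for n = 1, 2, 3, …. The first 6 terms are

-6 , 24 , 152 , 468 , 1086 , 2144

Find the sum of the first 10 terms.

37998

1st diffs: 30, 128, 316, 618, 1058.
2nd diffs: 98, 188, 302, 440.
3rd diffs: 90, 114, 138.
4th diffs: 24, 24 (constant).
Newton forward-difference form: c_n = -6 + 30·C(n-1,1) + 98·C(n-1,2) + 90·C(n-1,3) + 24·C(n-1,4).
Continuing: 3804, 6252, 9698, 14376.
Summing n = 1..10 (10 terms) gives 37998.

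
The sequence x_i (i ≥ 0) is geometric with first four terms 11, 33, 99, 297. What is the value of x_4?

891

Common ratio r = 3.
x_i = 11·3^(i-0).
x_4 = 11·3^4 = 891.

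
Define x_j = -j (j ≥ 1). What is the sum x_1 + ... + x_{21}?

Over j = 1..21: Σj = 231.
Total = (-1)·231 = -231.

-231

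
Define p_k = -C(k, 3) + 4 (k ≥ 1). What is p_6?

-16

C(6, 3) = 20, so p_6 = -16.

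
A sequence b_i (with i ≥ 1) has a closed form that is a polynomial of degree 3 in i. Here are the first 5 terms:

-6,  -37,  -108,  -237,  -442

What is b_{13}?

-6978

1st diffs: -31, -71, -129, -205.
2nd diffs: -40, -58, -76.
3rd diffs: -18, -18 (constant).
So b_i = -3i^3 - 2i^2 - 4i + 3.
Evaluating at i = 13 gives b_{13} = -6978.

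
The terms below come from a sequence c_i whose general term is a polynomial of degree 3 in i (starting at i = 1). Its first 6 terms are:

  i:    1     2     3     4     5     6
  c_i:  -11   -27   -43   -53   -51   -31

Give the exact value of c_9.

197

1st diffs: -16, -16, -10, 2, 20.
2nd diffs: 0, 6, 12, 18.
3rd diffs: 6, 6, 6 (constant).
Newton forward-difference form: c_i = -11 + (-16)·C(i-1,1) + 6·C(i-1,3).
At i = 9: i-1 = 8, so c_9 = -11 - 128 + 336 = 197.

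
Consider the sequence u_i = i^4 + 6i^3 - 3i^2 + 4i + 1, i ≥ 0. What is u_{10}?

15741

u_{10} = 1·10^4 + 6·10^3 - 3·10^2 + 4·10 + 1 = 15741.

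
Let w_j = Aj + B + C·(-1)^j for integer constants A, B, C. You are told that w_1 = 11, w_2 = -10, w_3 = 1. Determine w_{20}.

Plug in j = 1, 2, 3: A + B - C = 11; 2A + B + C = -10; 3A + B - C = 1.
Subtracting the first from the second: A + 2C = -21.
Subtracting the second from the third: A - 2C = 11.
Solving: C = -8, A = -5, then B = 8.
Hence w_{20} = -5·20 + 8 + (-8)·1 = -100.

-100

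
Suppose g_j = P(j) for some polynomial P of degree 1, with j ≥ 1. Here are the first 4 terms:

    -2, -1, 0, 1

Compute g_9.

1st diffs: 1, 1, 1 (constant).
So g_j = j - 3.
Evaluating at j = 9 gives g_9 = 6.

6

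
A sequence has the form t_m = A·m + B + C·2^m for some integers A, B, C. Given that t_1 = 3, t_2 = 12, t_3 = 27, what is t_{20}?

Write the equations: A + B + 2C = 3; 2A + B + 4C = 12; 3A + B + 8C = 27.
Subtracting the first from the second: A + 2C = 9.
Subtracting the second from the third: A + 4C = 15.
Solving: C = 3, A = 3, then B = -6.
So t_m = 3·m + (-6) + 3·2^m; at m=20 this is 3145782.

3145782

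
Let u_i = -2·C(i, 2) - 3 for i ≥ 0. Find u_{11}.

-113

C(11, 2) = 55, so u_{11} = -113.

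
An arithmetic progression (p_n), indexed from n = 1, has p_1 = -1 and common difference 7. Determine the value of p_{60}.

p_n = -1 + (n - 1)·7.
p_{60} = -1 + 59·7 = 412.

412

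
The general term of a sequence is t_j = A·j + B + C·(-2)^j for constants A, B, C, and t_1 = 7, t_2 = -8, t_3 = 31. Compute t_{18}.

-786380

The three given values yield: A + B - 2C = 7; 2A + B + 4C = -8; 3A + B - 8C = 31.
Subtracting the first from the second: A + 6C = -15.
Subtracting the second from the third: A - 12C = 39.
Solving: C = -3, A = 3, then B = -2.
Hence t_{18} = 3·18 + (-2) + (-3)·262144 = -786380.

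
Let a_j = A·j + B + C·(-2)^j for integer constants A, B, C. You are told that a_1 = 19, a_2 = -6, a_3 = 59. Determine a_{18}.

-1310626

Plug in j = 1, 2, 3: A + B - 2C = 19; 2A + B + 4C = -6; 3A + B - 8C = 59.
Subtracting the first from the second: A + 6C = -25.
Subtracting the second from the third: A - 12C = 65.
Solving: C = -5, A = 5, then B = 4.
Hence a_{18} = 5·18 + 4 + (-5)·262144 = -1310626.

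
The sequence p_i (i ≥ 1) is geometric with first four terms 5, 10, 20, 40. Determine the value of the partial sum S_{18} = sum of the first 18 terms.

Common ratio r = 2.
p_i = 5·2^(i-1).
S = 5·(2^18 - 1)/(2 - 1) = 5·(262144 - 1)/(1) = 1310715.

1310715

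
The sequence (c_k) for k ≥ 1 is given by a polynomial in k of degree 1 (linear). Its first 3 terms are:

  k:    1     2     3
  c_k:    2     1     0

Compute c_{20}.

-17

1st diffs: -1, -1 (constant).
So c_k = -k + 3.
Evaluating at k = 20 gives c_{20} = -17.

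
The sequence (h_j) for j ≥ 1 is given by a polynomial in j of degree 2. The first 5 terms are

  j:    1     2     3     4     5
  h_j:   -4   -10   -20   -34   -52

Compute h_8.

-130

1st diffs: -6, -10, -14, -18.
2nd diffs: -4, -4, -4 (constant).
Newton forward-difference form: h_j = -4 + (-6)·C(j-1,1) + (-4)·C(j-1,2).
At j = 8: j-1 = 7, so h_8 = -4 - 42 - 84 = -130.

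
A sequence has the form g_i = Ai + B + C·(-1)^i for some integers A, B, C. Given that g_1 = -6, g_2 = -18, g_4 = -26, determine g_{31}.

At i = 1, 2, 4: A + B - C = -6; 2A + B + C = -18; 4A + B + C = -26.
Subtracting the first from the second: A + 2C = -12.
Subtracting the second from the third: 2A = -8.
Solving: C = -4, A = -4, then B = -6.
So g_i = -4·i + (-6) + (-4)·(-1)^i; at i=31 this is -126.

-126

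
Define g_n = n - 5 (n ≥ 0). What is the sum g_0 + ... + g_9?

-5

Over n = 0..9: Σn = 45.
Total = (1)·45 + (-5)·10 = -5.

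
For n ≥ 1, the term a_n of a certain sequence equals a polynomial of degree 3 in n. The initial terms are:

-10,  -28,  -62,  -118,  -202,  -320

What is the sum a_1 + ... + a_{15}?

1st diffs: -18, -34, -56, -84, -118.
2nd diffs: -16, -22, -28, -34.
3rd diffs: -6, -6, -6 (constant).
So a_n = -n^3 - 2n^2 - 5n - 2.
Continuing: …, -478, -682, -938, -1252, …, a_{15} = -3902.
Summing n = 1..15 (15 terms) gives -17510.

-17510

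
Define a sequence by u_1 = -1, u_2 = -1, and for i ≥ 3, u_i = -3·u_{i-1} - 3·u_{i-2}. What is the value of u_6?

u_3 = 6  u_4 = -15  u_5 = 27  u_6 = -36.

-36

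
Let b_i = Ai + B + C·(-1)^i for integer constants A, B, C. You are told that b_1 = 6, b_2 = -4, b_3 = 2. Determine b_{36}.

-72

Write the equations: A + B - C = 6; 2A + B + C = -4; 3A + B - C = 2.
Subtracting the first from the second: A + 2C = -10.
Subtracting the second from the third: A - 2C = 6.
Solving: C = -4, A = -2, then B = 4.
Hence b_{36} = -2·36 + 4 + (-4)·1 = -72.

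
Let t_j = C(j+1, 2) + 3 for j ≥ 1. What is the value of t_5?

C(6, 2) = 15, so t_5 = 18.

18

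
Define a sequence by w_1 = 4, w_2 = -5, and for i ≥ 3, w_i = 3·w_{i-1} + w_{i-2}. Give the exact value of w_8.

-4505

Compute successive terms:
w_3 = -11;  w_4 = -38;  w_5 = -125;  w_6 = -413;  w_7 = -1364;  w_8 = -4505.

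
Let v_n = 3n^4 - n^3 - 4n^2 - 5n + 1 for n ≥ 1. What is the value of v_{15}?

147526

v_{15} = 3·15^4 - 1·15^3 - 4·15^2 - 5·15 + 1 = 147526.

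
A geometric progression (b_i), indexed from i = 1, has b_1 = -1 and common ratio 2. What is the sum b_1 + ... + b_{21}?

b_i = (-1)·2^(i-1).
S = (-1)·(2^21 - 1)/(2 - 1) = (-1)·(2097152 - 1)/(1) = -2097151.

-2097151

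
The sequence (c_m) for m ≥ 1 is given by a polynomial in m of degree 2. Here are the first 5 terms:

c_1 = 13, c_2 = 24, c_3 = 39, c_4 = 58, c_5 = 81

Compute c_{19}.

823

1st diffs: 11, 15, 19, 23.
2nd diffs: 4, 4, 4 (constant).
So c_m = 2m^2 + 5m + 6.
Evaluating at m = 19 gives c_{19} = 823.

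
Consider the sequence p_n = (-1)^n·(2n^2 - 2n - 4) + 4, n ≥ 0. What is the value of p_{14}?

(-1)^14 = 1; 2n^2 - 2n - 4 at n=14 is 360; so p_{14} = 364.

364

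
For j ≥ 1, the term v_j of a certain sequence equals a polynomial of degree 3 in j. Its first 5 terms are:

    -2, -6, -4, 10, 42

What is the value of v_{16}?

3298

1st diffs: -4, 2, 14, 32.
2nd diffs: 6, 12, 18.
3rd diffs: 6, 6 (constant).
Newton forward-difference form: v_j = -2 + (-4)·C(j-1,1) + 6·C(j-1,2) + 6·C(j-1,3).
At j = 16: j-1 = 15, so v_{16} = -2 - 60 + 630 + 2730 = 3298.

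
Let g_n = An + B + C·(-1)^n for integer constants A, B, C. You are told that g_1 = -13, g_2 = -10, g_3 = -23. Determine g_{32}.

Plug in n = 1, 2, 3: A + B - C = -13; 2A + B + C = -10; 3A + B - C = -23.
Subtracting the first from the second: A + 2C = 3.
Subtracting the second from the third: A - 2C = -13.
Solving: C = 4, A = -5, then B = -4.
Hence g_{32} = -5·32 + (-4) + 4·1 = -160.

-160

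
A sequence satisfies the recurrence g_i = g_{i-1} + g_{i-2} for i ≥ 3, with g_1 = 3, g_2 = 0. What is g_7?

15

Step forward from the initial values:
g_3 = 3;  g_4 = 3;  g_5 = 6;  g_6 = 9;  g_7 = 15.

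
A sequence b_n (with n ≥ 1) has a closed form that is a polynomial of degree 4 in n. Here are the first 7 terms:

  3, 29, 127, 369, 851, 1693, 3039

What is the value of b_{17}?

93059

1st diffs: 26, 98, 242, 482, 842, 1346.
2nd diffs: 72, 144, 240, 360, 504.
3rd diffs: 72, 96, 120, 144.
4th diffs: 24, 24, 24 (constant).
So b_n = n^4 + 2n^3 - n^2 + 1.
Evaluating at n = 17 gives b_{17} = 93059.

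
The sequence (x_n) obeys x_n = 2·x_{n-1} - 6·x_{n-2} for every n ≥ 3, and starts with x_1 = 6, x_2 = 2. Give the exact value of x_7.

832

Iterate the recurrence:
x_3 = -32; x_4 = -76; x_5 = 40; x_6 = 536; x_7 = 832.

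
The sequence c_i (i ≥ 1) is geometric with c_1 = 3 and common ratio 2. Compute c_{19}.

786432

c_i = 3·2^(i-1).
c_{19} = 3·2^18 = 786432.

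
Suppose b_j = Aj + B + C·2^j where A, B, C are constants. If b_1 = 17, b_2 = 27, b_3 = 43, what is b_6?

223

Write the equations: A + B + 2C = 17; 2A + B + 4C = 27; 3A + B + 8C = 43.
Subtracting the first from the second: A + 2C = 10.
Subtracting the second from the third: A + 4C = 16.
Solving: C = 3, A = 4, then B = 7.
So b_j = 4·j + 7 + 3·2^j; at j=6 this is 223.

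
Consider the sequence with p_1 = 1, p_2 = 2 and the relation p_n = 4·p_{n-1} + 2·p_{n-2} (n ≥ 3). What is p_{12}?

6766784

Iterate the recurrence:
p_3 = 10  p_4 = 44  p_5 = 196  p_6 = 872  p_7 = 3880  p_8 = 17264  p_9 = 76816  p_{10} = 341792  p_{11} = 1520800  p_{12} = 6766784.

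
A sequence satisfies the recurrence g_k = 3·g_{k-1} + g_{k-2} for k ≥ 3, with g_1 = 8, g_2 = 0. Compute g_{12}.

Step forward from the initial values:
g_3 = 8, g_4 = 24, g_5 = 80, g_6 = 264, g_7 = 872, g_8 = 2880, g_9 = 9512, g_{10} = 31416, g_{11} = 103760, g_{12} = 342696.

342696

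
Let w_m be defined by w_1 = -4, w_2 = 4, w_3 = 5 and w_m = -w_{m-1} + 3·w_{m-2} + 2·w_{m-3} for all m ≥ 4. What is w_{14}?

Compute successive terms:
w_4 = -1;  w_5 = 24;  w_6 = -17;  …;  w_{11} = 1184;  w_{12} = -1789;  w_{13} = 4515;  w_{14} = -7514.

-7514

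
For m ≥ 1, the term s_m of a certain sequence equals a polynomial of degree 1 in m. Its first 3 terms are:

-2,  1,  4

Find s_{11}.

1st diffs: 3, 3 (constant).
So s_m = 3m - 5.
Evaluating at m = 11 gives s_{11} = 28.

28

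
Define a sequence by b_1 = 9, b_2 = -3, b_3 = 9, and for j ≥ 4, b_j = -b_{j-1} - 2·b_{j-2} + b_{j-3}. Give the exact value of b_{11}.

Compute successive terms:
b_4 = 6; b_5 = -27; b_6 = 24; b_7 = 36; b_8 = -111; b_9 = 63; b_{10} = 195; b_{11} = -432.

-432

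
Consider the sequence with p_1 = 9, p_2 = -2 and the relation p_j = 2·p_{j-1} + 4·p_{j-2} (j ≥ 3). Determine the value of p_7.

p_3 = 32  p_4 = 56  p_5 = 240  p_6 = 704  p_7 = 2368.

2368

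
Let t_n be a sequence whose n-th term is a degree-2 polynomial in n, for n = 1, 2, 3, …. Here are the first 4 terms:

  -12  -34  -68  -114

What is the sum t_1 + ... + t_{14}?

1st diffs: -22, -34, -46.
2nd diffs: -12, -12 (constant).
Newton forward-difference form: t_n = -12 + (-22)·C(n-1,1) + (-12)·C(n-1,2).
Continuing: …, -172, -242, -324, -418, …, t_{14} = -1234.
Summing n = 1..14 (14 terms) gives -6538.

-6538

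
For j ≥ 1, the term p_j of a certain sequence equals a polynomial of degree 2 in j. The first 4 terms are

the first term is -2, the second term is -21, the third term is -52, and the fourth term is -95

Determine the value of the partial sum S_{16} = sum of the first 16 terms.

1st diffs: -19, -31, -43.
2nd diffs: -12, -12 (constant).
Newton forward-difference form: p_j = -2 + (-19)·C(j-1,1) + (-12)·C(j-1,2).
Continuing: …, -150, -217, -296, -387, …, p_{16} = -1547.
Summing j = 1..16 (16 terms) gives -9032.

-9032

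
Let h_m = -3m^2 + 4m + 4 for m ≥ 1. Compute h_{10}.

h_{10} = -3·10^2 + 4·10 + 4 = -256.

-256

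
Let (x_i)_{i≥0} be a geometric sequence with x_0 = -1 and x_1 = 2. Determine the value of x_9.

Common ratio r = -2.
x_i = (-1)·(-2)^(i-0).
x_9 = (-1)·(-2)^9 = 512.

512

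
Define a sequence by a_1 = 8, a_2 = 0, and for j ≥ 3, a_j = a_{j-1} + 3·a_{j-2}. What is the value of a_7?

456

Compute successive terms:
a_3 = 24; a_4 = 24; a_5 = 96; a_6 = 168; a_7 = 456.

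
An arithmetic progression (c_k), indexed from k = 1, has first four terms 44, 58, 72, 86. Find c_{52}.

758

Common difference d = 14.
c_k = 44 + (k - 1)·14.
c_{52} = 44 + 51·14 = 758.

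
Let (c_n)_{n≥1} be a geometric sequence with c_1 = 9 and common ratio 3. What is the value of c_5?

c_n = 9·3^(n-1).
c_5 = 9·3^4 = 729.

729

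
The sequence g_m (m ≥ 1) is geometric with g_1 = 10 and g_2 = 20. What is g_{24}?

Common ratio r = 2.
g_m = 10·2^(m-1).
g_{24} = 10·2^23 = 83886080.

83886080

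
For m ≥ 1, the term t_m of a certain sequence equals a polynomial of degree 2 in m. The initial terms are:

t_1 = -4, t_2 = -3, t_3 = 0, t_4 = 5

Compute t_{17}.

252

1st diffs: 1, 3, 5.
2nd diffs: 2, 2 (constant).
Newton forward-difference form: t_m = -4 + 1·C(m-1,1) + 2·C(m-1,2).
At m = 17: m-1 = 16, so t_{17} = -4 + 16 + 240 = 252.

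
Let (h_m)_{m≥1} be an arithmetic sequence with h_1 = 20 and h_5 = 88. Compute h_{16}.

275

Common difference d = (88 - 20) / (5 - 1) = 17.
h_m = 20 + (m - 1)·17.
h_{16} = 20 + 15·17 = 275.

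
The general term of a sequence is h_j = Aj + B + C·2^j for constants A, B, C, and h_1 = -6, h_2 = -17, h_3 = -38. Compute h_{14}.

Write the equations: A + B + 2C = -6; 2A + B + 4C = -17; 3A + B + 8C = -38.
Subtracting the first from the second: A + 2C = -11.
Subtracting the second from the third: A + 4C = -21.
Solving: C = -5, A = -1, then B = 5.
So h_j = -1·j + 5 + (-5)·2^j; at j=14 this is -81929.

-81929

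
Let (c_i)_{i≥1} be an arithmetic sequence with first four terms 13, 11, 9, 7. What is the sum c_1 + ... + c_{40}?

Common difference d = -2.
c_i = 13 + (i - 1)·(-2).
c_{40} = -65; S = 40·(13 + (-65))/2 = -1040.

-1040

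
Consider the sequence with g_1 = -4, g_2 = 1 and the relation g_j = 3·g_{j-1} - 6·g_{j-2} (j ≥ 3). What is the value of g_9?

1215

Compute successive terms:
g_3 = 27;  g_4 = 75;  g_5 = 63;  g_6 = -261;  g_7 = -1161;  g_8 = -1917;  g_9 = 1215.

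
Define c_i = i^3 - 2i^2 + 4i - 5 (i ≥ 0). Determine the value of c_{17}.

4398

c_{17} = 1·17^3 - 2·17^2 + 4·17 - 5 = 4398.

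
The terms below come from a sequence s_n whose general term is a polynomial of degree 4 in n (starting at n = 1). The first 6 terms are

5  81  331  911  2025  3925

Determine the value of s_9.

17581

1st diffs: 76, 250, 580, 1114, 1900.
2nd diffs: 174, 330, 534, 786.
3rd diffs: 156, 204, 252.
4th diffs: 48, 48 (constant).
So s_n = 2n^4 + 6n^3 + n^2 + n - 5.
Evaluating at n = 9 gives s_9 = 17581.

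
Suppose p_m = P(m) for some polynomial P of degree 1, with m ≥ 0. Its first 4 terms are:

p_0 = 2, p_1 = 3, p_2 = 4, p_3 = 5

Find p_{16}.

1st diffs: 1, 1, 1 (constant).
So p_m = m + 2.
Evaluating at m = 16 gives p_{16} = 18.

18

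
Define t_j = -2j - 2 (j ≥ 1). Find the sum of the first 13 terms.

Over j = 1..13: Σj = 91.
Total = (-2)·91 + (-2)·13 = -208.

-208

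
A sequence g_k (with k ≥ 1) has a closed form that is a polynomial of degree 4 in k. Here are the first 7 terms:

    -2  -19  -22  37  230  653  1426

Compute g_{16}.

55813

1st diffs: -17, -3, 59, 193, 423, 773.
2nd diffs: 14, 62, 134, 230, 350.
3rd diffs: 48, 72, 96, 120.
4th diffs: 24, 24, 24 (constant).
Newton forward-difference form: g_k = -2 + (-17)·C(k-1,1) + 14·C(k-1,2) + 48·C(k-1,3) + 24·C(k-1,4).
At k = 16: k-1 = 15, so g_{16} = -2 - 255 + 1470 + 21840 + 32760 = 55813.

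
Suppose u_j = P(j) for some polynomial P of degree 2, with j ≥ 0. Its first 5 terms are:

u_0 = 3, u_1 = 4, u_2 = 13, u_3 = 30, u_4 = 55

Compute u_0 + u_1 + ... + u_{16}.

5627

1st diffs: 1, 9, 17, 25.
2nd diffs: 8, 8, 8 (constant).
Newton forward-difference form: u_j = 3 + 1·C(j,1) + 8·C(j,2).
Continuing: …, 88, 129, 178, 235, …, u_{16} = 979.
Summing j = 0..16 (17 terms) gives 5627.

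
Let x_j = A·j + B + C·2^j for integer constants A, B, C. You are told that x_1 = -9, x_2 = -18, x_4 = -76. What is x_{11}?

-10229

Plug in j = 1, 2, 4: A + B + 2C = -9; 2A + B + 4C = -18; 4A + B + 16C = -76.
Subtracting the first from the second: A + 2C = -9.
Subtracting the second from the third: 2A + 12C = -58.
Solving: C = -5, A = 1, then B = 0.
Therefore x_{11} = 11 + 0 + (-5)·2048 = -10229.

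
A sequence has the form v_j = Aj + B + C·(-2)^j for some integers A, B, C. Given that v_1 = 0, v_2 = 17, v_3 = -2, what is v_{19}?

-1048482

Write the equations: A + B - 2C = 0; 2A + B + 4C = 17; 3A + B - 8C = -2.
Subtracting the first from the second: A + 6C = 17.
Subtracting the second from the third: A - 12C = -19.
Solving: C = 2, A = 5, then B = -1.
Hence v_{19} = 5·19 + (-1) + 2·(-524288) = -1048482.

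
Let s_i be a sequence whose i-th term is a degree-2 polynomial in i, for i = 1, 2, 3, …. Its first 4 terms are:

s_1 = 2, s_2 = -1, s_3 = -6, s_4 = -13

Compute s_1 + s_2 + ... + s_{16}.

-1448

1st diffs: -3, -5, -7.
2nd diffs: -2, -2 (constant).
So s_i = -i^2 + 3.
Continuing: …, -22, -33, -46, -61, …, s_{16} = -253.
Summing i = 1..16 (16 terms) gives -1448.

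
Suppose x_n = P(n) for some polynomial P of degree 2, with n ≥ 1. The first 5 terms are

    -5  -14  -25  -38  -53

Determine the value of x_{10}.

-158

1st diffs: -9, -11, -13, -15.
2nd diffs: -2, -2, -2 (constant).
Newton forward-difference form: x_n = -5 + (-9)·C(n-1,1) + (-2)·C(n-1,2).
At n = 10: n-1 = 9, so x_{10} = -5 - 81 - 72 = -158.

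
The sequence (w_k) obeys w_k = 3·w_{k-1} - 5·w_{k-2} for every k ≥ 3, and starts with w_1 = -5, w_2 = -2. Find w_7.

Applying the relation repeatedly:
w_3 = 19, w_4 = 67, w_5 = 106, w_6 = -17, w_7 = -581.

-581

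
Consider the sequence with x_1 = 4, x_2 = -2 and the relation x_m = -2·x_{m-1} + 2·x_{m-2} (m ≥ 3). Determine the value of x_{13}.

246016

Applying the relation repeatedly:
x_3 = 12  x_4 = -28  x_5 = 80  …  x_{10} = -12064  x_{11} = 32960  x_{12} = -90048  x_{13} = 246016.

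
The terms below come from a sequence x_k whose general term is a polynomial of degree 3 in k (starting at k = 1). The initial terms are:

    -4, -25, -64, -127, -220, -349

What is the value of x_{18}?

1st diffs: -21, -39, -63, -93, -129.
2nd diffs: -18, -24, -30, -36.
3rd diffs: -6, -6, -6 (constant).
So x_k = -k^3 - 3k^2 - 5k + 5.
Evaluating at k = 18 gives x_{18} = -6889.

-6889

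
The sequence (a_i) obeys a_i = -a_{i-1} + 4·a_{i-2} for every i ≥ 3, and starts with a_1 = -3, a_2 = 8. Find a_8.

2228

Iterate the recurrence:
a_3 = -20;  a_4 = 52;  a_5 = -132;  a_6 = 340;  a_7 = -868;  a_8 = 2228.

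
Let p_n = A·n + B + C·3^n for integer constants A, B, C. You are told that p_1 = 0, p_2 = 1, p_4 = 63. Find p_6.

701

The three given values yield: A + B + 3C = 0; 2A + B + 9C = 1; 4A + B + 81C = 63.
Subtracting the first from the second: A + 6C = 1.
Subtracting the second from the third: 2A + 72C = 62.
Solving: C = 1, A = -5, then B = 2.
Hence p_6 = -5·6 + 2 + 1·729 = 701.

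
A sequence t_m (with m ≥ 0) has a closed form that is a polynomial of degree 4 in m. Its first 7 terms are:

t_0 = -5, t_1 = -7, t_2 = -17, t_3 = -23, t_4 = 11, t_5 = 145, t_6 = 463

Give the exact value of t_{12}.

1st diffs: -2, -10, -6, 34, 134, 318.
2nd diffs: -8, 4, 40, 100, 184.
3rd diffs: 12, 36, 60, 84.
4th diffs: 24, 24, 24 (constant).
Newton forward-difference form: t_m = -5 + (-2)·C(m,1) + (-8)·C(m,2) + 12·C(m,3) + 24·C(m,4).
At m = 12: m = 12, so t_{12} = -5 - 24 - 528 + 2640 + 11880 = 13963.

13963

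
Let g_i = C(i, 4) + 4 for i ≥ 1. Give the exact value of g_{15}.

C(15, 4) = 1365, so g_{15} = 1369.

1369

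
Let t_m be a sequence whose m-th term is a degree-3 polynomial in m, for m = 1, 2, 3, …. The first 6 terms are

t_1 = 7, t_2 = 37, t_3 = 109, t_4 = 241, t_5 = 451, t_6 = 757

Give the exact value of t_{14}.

8821

1st diffs: 30, 72, 132, 210, 306.
2nd diffs: 42, 60, 78, 96.
3rd diffs: 18, 18, 18 (constant).
Newton forward-difference form: t_m = 7 + 30·C(m-1,1) + 42·C(m-1,2) + 18·C(m-1,3).
At m = 14: m-1 = 13, so t_{14} = 7 + 390 + 3276 + 5148 = 8821.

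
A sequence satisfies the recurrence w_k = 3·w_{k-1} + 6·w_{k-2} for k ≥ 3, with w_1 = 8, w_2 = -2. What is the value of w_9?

Step forward from the initial values:
w_3 = 42  w_4 = 114  w_5 = 594  w_6 = 2466  w_7 = 10962  w_8 = 47682  w_9 = 208818.

208818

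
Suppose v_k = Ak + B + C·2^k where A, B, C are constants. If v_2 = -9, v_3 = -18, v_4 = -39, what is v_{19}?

Write the equations: 2A + B + 4C = -9; 3A + B + 8C = -18; 4A + B + 16C = -39.
Subtracting the first from the second: A + 4C = -9.
Subtracting the second from the third: A + 8C = -21.
Solving: C = -3, A = 3, then B = -3.
Therefore v_{19} = 57 + (-3) + (-3)·524288 = -1572810.

-1572810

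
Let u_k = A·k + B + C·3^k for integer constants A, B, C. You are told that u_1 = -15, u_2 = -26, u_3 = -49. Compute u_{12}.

-531508

Write the equations: A + B + 3C = -15; 2A + B + 9C = -26; 3A + B + 27C = -49.
Subtracting the first from the second: A + 6C = -11.
Subtracting the second from the third: A + 18C = -23.
Solving: C = -1, A = -5, then B = -7.
So u_k = -5·k + (-7) + (-1)·3^k; at k=12 this is -531508.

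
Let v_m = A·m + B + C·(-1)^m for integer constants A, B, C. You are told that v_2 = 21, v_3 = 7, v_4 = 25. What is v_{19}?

39

Write the equations: 2A + B + C = 21; 3A + B - C = 7; 4A + B + C = 25.
Subtracting the first from the second: A - 2C = -14.
Subtracting the second from the third: A + 2C = 18.
Solving: C = 8, A = 2, then B = 9.
Hence v_{19} = 2·19 + 9 + 8·(-1) = 39.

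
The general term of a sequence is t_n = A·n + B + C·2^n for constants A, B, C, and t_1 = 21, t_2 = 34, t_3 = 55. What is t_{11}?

8255

At n = 1, 2, 3: A + B + 2C = 21; 2A + B + 4C = 34; 3A + B + 8C = 55.
Subtracting the first from the second: A + 2C = 13.
Subtracting the second from the third: A + 4C = 21.
Solving: C = 4, A = 5, then B = 8.
Therefore t_{11} = 55 + 8 + 4·2048 = 8255.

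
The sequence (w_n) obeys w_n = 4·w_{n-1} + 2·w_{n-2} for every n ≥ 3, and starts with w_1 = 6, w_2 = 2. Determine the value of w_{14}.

256886912

Applying the relation repeatedly:
w_3 = 20, w_4 = 84, w_5 = 376, …, w_{11} = 2916160, w_{12} = 12975424, w_{13} = 57734016, w_{14} = 256886912.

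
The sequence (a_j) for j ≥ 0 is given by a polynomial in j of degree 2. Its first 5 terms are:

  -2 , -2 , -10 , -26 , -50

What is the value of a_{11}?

1st diffs: 0, -8, -16, -24.
2nd diffs: -8, -8, -8 (constant).
Newton forward-difference form: a_j = -2 + (-8)·C(j,2).
At j = 11: j = 11, so a_{11} = -2 - 440 = -442.

-442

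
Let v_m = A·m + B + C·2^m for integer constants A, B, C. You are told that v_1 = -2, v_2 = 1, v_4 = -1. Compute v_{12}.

Plug in m = 1, 2, 4: A + B + 2C = -2; 2A + B + 4C = 1; 4A + B + 16C = -1.
Subtracting the first from the second: A + 2C = 3.
Subtracting the second from the third: 2A + 12C = -2.
Solving: C = -1, A = 5, then B = -5.
Therefore v_{12} = 60 + (-5) + (-1)·4096 = -4041.

-4041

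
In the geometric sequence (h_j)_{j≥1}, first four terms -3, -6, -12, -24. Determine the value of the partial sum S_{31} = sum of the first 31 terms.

Common ratio r = 2.
h_j = (-3)·2^(j-1).
S = (-3)·(2^31 - 1)/(2 - 1) = (-3)·(2147483648 - 1)/(1) = -6442450941.

-6442450941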